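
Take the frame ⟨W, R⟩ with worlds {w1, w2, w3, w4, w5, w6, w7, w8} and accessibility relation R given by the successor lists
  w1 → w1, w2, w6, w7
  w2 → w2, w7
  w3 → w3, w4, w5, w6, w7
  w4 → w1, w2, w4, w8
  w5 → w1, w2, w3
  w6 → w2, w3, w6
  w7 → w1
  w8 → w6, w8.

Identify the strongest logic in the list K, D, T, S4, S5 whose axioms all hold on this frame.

Serial (axiom D): yes — every world has a successor (e.g. w1 R w1).
Reflexive (axiom T): no — w5 is not related to itself.
Transitive (axiom 4): no — w1 R w6 and w6 R w3, but not w1 R w3.
Euclidean (axiom 5): no — w1 R w2 and w1 R w6, but not w2 R w6.
So F validates K, D; T would additionally require R to be reflexive. The strongest is D.

D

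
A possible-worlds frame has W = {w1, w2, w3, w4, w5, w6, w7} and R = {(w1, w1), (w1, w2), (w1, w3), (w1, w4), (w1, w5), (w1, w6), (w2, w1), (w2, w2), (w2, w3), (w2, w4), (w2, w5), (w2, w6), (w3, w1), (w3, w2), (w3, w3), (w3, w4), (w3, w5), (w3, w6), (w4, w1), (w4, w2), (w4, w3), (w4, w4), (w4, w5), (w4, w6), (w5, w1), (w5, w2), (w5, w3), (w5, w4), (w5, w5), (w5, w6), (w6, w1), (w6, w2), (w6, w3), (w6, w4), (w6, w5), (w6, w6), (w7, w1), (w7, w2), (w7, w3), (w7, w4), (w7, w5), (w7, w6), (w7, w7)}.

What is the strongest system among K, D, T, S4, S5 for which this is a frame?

S4

Serial (axiom D): yes — every world has a successor (e.g. w1 R w1).
Reflexive (axiom T): yes — every world is R-related to itself.
Transitive (axiom 4): yes — every two-step R-path is closed by a direct edge.
Euclidean (axiom 5): no — w7 R w1 and w7 R w7, but not w1 R w7.
So F validates K, D, T, S4; S5 would additionally require R to be Euclidean. The strongest is S4.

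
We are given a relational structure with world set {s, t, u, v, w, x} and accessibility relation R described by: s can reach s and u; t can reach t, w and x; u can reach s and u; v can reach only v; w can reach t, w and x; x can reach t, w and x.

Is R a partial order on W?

Reflexive: yes — every world is R-related to itself.
Transitive: yes — every two-step R-path is closed by a direct edge.
Antisymmetric: no — s R u and u R s with s ≠ u.
So R is not a partial order.

No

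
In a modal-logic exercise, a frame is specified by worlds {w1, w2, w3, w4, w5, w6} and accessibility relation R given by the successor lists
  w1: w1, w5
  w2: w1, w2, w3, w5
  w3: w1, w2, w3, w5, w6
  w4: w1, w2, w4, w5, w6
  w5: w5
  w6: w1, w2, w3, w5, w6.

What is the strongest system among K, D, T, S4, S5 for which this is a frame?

T

Serial (axiom D): yes — every world has a successor (e.g. w1 R w1).
Reflexive (axiom T): yes — every world is R-related to itself.
Transitive (axiom 4): no — w2 R w3 and w3 R w6, but not w2 R w6.
Euclidean (axiom 5): no — w2 R w1 and w2 R w3, but not w1 R w3.
So F validates K, D, T; S4 would additionally require R to be transitive. The strongest is T.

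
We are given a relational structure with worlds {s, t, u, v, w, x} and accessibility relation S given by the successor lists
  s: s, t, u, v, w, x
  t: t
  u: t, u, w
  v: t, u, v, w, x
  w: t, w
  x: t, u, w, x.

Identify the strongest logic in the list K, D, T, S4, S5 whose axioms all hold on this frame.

S4

Serial (axiom D): yes — every world has a successor (e.g. s S s).
Reflexive (axiom T): yes — every world is S-related to itself.
Transitive (axiom 4): yes — every two-step S-path is closed by a direct edge.
Euclidean (axiom 5): no — s S t and s S u, but not t S u.
So F validates K, D, T, S4; S5 would additionally require S to be Euclidean. The strongest is S4.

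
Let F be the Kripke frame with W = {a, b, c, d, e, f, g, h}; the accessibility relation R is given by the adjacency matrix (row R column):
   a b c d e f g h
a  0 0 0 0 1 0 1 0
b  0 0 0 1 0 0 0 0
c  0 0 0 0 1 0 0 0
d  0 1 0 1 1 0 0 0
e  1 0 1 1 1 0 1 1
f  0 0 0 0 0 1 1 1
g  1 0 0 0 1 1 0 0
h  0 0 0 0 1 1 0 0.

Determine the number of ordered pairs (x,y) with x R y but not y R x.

R is symmetric; there are no such tuples.

0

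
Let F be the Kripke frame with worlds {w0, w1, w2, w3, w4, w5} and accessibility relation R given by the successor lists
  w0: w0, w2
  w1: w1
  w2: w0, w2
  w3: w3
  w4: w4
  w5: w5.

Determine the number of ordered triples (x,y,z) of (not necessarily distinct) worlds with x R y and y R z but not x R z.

R is transitive; there are no such tuples.

0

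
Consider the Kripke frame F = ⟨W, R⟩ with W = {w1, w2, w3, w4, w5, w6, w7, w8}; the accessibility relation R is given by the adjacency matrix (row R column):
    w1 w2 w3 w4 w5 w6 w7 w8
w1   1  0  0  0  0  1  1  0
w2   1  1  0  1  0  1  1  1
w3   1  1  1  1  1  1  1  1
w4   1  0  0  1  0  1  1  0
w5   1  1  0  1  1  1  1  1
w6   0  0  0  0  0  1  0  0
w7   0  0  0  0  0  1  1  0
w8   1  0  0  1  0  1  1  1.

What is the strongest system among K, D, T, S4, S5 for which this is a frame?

S4

Serial (axiom D): yes — every world has a successor (e.g. w1 R w1).
Reflexive (axiom T): yes — every world is R-related to itself.
Transitive (axiom 4): yes — every two-step R-path is closed by a direct edge.
Euclidean (axiom 5): no — w1 R w6 and w1 R w7, but not w6 R w7.
So F validates K, D, T, S4; S5 would additionally require R to be Euclidean. The strongest is S4.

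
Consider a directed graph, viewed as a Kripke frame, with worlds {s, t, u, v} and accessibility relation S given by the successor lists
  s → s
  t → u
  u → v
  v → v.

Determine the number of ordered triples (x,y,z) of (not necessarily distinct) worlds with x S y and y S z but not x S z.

Enumerating: (t,u,v).

1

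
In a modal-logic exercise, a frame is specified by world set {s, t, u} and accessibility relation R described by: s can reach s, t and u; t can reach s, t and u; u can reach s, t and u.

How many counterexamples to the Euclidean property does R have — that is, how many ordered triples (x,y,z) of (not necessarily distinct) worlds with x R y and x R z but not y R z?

0

R is Euclidean; there are no such tuples.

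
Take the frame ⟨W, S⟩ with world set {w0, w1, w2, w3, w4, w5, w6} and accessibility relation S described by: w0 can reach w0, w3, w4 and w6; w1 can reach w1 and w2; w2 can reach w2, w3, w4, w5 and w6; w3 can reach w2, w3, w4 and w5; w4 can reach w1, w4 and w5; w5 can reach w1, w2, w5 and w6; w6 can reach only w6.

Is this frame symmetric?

No

Symmetric: no — w0 S w3 but not w3 S w0.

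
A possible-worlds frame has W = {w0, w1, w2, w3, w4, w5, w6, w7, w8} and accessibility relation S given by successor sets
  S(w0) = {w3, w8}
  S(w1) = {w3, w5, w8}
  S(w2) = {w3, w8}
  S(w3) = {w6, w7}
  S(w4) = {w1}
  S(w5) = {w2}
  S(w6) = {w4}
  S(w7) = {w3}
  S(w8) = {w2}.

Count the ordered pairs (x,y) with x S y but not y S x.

Enumerating: (w0,w3), (w0,w8), (w1,w3), (w1,w5), (w1,w8), (w2,w3), (w3,w6), (w4,w1), (w5,w2), (w6,w4).

10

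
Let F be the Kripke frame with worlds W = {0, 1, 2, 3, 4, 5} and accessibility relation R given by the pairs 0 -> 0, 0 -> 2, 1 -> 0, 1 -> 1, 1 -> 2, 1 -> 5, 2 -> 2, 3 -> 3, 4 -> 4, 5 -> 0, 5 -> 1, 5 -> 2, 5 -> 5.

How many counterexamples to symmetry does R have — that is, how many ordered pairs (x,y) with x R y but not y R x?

Enumerating: (0,2), (1,0), (1,2), (5,0), (5,2).

5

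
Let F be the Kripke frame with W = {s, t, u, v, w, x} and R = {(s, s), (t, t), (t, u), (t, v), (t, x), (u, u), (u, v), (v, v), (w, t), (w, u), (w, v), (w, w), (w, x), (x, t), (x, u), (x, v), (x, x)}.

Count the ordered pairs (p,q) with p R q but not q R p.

9

Enumerating: (t,u), (t,v), (u,v), (w,t), (w,u), (w,v), (w,x), (x,u), (x,v).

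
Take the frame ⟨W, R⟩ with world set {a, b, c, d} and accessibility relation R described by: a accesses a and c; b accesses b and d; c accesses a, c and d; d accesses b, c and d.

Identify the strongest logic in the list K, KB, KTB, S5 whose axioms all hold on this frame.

KTB

Symmetric (axiom B): yes — every pair in R has its reverse in R.
Reflexive (axiom T): yes — every world is R-related to itself.
Euclidean (axiom 5): no — c R a and c R d, but not a R d.
So F validates K, KB, KTB; S5 would additionally require R to be Euclidean. The strongest is KTB.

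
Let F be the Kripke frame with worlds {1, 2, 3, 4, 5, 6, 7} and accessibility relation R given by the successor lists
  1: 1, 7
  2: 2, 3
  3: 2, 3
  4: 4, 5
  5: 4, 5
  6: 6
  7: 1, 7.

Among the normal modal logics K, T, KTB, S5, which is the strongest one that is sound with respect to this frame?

S5

Reflexive (axiom T): yes — every world is R-related to itself.
Symmetric (axiom B): yes — every pair in R has its reverse in R.
Euclidean (axiom 5): yes — any two successors of a common world are R-related.
So F validates K, T, KTB, S5. The strongest is S5.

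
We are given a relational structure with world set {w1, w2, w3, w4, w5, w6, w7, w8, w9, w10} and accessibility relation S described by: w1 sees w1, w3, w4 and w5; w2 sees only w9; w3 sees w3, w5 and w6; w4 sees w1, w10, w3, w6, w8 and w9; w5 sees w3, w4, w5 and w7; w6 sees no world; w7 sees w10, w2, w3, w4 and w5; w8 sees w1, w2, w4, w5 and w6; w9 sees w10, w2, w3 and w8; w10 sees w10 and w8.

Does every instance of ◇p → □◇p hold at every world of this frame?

Axiom 5 corresponds to the accessibility relation being Euclidean.
Euclidean: no — w1 S w3 and w1 S w4, but not w3 S w4.

No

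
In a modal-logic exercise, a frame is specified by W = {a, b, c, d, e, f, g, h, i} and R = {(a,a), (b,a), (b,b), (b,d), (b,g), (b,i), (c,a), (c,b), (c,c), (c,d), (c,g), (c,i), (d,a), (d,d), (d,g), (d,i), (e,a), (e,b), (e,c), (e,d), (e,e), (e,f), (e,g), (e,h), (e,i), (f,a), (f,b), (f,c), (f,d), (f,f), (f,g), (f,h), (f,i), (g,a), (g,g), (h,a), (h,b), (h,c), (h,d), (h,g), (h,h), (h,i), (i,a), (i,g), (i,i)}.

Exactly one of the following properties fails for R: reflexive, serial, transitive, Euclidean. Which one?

Reflexive: yes — every world is R-related to itself.
Serial: yes — every world has a successor (e.g. a R a).
Transitive: yes — every two-step R-path is closed by a direct edge.
Euclidean: no — b R a and b R d, but not a R d.
Only Euclidean fails.

Euclidean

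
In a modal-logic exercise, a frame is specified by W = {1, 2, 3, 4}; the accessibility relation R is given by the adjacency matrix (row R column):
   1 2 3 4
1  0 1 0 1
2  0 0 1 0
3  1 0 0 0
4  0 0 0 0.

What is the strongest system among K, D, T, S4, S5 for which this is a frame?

K

Serial (axiom D): no — 4 has no R-successor.
Reflexive (axiom T): no — 1 is not related to itself.
Transitive (axiom 4): no — 1 R 2 and 2 R 3, but not 1 R 3.
Euclidean (axiom 5): no — 1 R 2 and 1 R 4, but not 2 R 4.
So F validates K; D would additionally require R to be serial. The strongest is K.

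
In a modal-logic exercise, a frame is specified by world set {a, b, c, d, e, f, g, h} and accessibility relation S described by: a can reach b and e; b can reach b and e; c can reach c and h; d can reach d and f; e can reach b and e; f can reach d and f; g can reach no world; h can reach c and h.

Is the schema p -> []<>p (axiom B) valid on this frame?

No

By correspondence theory, B is valid on a frame iff S is symmetric.
Symmetric: no — a S b but not b S a.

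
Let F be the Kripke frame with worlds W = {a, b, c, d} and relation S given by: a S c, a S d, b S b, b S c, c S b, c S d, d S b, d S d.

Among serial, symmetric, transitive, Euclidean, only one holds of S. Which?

Serial: yes — every world has a successor (e.g. a S c).
Symmetric: no — a S c but not c S a.
Transitive: no — a S c and c S b, but not a S b.
Euclidean: no — a S d and a S c, but not d S c.
Only serial holds.

serial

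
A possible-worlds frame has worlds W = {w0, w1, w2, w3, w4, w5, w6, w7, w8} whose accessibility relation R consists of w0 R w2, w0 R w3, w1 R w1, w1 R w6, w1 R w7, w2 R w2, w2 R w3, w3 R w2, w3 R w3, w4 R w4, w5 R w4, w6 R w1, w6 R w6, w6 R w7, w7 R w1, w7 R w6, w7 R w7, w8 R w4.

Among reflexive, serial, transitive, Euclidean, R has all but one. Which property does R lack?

reflexive

Reflexive: no — w0 is not related to itself.
Serial: yes — every world has a successor (e.g. w0 R w2).
Transitive: yes — every two-step R-path is closed by a direct edge.
Euclidean: yes — any two successors of a common world are R-related.
Only reflexive fails.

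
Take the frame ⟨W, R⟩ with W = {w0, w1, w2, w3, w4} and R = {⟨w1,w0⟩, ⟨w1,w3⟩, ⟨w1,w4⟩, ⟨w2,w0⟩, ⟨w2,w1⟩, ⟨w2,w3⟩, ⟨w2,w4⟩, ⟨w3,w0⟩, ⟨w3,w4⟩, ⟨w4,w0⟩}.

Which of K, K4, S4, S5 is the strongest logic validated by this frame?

K4

Transitive (axiom 4): yes — every two-step R-path is closed by a direct edge.
Reflexive (axiom T): no — w0 is not related to itself.
Euclidean (axiom 5): no — w1 R w0 and w1 R w3, but not w0 R w3.
So F validates K, K4; S4 would additionally require R to be reflexive. The strongest is K4.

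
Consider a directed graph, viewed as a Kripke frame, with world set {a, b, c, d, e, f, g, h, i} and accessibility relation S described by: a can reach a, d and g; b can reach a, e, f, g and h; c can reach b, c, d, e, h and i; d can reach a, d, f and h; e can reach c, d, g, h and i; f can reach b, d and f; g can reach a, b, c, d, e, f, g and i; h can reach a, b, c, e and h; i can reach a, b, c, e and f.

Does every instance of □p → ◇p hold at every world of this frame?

Axiom D corresponds to the accessibility relation being serial.
Serial: yes — every world has a successor (e.g. a S a).

Yes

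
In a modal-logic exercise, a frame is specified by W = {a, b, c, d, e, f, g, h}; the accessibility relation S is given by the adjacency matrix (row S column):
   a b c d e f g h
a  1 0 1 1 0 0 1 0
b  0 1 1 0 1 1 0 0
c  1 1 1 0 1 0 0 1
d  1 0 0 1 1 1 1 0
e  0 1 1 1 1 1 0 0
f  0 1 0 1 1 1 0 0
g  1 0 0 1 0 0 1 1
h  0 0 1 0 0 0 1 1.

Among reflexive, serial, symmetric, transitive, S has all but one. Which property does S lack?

Reflexive: yes — every world is S-related to itself.
Serial: yes — every world has a successor (e.g. a S a).
Symmetric: yes — every pair in S has its reverse in S.
Transitive: no — a S c and c S b, but not a S b.
Only transitive fails.

transitive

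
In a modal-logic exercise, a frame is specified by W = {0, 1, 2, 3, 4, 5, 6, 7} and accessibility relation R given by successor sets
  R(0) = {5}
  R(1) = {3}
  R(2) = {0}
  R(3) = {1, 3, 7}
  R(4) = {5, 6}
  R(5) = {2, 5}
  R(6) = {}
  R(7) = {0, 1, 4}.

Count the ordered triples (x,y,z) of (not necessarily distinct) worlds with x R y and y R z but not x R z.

Enumerating: (0,5,2), (1,3,1), (1,3,7), (2,0,5), (3,7,0), (3,7,4), (4,5,2), (5,2,0), (7,0,5), (7,1,3), (7,4,5), (7,4,6).

12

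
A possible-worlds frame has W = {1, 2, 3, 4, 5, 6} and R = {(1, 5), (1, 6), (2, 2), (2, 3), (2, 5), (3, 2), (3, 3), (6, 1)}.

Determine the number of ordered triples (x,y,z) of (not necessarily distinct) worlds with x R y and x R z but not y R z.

Enumerating: (1,5,5), (1,5,6), (1,6,5), (1,6,6), (2,3,5), (2,5,2), (2,5,3), (2,5,5), (6,1,1).

9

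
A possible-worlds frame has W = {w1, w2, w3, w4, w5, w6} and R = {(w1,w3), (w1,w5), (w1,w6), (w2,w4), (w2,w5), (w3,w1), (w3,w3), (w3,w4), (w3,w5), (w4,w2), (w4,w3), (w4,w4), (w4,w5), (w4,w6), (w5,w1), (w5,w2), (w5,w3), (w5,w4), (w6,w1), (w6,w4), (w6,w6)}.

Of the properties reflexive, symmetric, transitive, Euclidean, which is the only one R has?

symmetric

Reflexive: no — w1 is not related to itself.
Symmetric: yes — every pair in R has its reverse in R.
Transitive: no — w1 R w3 and w3 R w4, but not w1 R w4.
Euclidean: no — w1 R w3 and w1 R w6, but not w3 R w6.
Only symmetric holds.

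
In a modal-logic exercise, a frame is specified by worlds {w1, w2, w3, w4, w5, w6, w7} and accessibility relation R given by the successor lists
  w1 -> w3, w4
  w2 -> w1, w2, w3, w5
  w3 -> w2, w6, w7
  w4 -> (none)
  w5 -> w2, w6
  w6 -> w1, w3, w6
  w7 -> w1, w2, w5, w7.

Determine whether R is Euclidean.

Euclidean: no — w1 R w3 and w1 R w4, but not w3 R w4.

No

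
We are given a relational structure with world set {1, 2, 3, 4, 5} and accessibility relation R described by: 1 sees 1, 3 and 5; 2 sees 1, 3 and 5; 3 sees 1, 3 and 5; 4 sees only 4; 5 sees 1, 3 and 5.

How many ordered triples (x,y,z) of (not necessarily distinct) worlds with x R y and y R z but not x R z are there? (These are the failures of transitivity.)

R is transitive; there are no such tuples.

0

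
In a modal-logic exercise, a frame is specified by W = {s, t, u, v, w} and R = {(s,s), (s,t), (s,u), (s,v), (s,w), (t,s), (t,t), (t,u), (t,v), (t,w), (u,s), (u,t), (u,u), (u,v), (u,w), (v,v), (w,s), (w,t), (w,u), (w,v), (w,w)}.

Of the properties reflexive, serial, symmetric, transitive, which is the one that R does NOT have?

symmetric

Reflexive: yes — every world is R-related to itself.
Serial: yes — every world has a successor (e.g. s R s).
Symmetric: no — s R v but not v R s.
Transitive: yes — every two-step R-path is closed by a direct edge.
Only symmetric fails.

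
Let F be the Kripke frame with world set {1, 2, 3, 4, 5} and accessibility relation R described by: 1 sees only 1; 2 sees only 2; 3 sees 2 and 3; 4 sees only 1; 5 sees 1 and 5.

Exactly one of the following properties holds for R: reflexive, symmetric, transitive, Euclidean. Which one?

transitive

Reflexive: no — 4 is not related to itself.
Symmetric: no — 3 R 2 but not 2 R 3.
Transitive: yes — every two-step R-path is closed by a direct edge.
Euclidean: no — 3 R 2 and 3 R 3, but not 2 R 3.
Only transitive holds.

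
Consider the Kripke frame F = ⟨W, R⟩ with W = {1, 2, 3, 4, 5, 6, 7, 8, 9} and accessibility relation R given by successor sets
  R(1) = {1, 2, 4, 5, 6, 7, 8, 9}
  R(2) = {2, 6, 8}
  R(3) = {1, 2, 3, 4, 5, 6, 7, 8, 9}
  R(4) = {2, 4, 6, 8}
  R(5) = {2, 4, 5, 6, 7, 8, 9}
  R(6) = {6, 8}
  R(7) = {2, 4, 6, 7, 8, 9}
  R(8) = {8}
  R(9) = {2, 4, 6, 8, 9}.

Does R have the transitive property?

Yes

Transitive: yes — every two-step R-path is closed by a direct edge.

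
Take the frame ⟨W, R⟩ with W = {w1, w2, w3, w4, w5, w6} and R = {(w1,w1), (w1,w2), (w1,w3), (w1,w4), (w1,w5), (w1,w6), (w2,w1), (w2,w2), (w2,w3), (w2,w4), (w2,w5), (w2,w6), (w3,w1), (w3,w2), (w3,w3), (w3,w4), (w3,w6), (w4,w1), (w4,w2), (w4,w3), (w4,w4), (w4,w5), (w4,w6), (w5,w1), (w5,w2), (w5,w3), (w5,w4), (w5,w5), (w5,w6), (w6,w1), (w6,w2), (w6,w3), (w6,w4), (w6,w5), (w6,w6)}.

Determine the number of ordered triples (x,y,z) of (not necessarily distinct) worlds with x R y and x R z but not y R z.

5

Enumerating: (w1,w3,w5), (w2,w3,w5), (w4,w3,w5), (w5,w3,w5), (w6,w3,w5).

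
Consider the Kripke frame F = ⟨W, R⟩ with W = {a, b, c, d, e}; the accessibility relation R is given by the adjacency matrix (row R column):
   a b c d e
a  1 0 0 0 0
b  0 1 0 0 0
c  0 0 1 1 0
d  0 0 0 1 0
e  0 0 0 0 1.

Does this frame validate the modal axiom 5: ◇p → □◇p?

Axiom 5 corresponds to the accessibility relation being Euclidean.
Euclidean: no — c R d and c R c, but not d R c.

No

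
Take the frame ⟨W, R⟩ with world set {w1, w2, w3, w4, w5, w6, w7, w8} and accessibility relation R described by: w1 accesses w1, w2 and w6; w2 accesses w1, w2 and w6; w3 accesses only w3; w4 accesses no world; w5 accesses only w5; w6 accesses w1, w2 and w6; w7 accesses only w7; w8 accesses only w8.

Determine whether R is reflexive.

Reflexive: no — w4 is not related to itself.

No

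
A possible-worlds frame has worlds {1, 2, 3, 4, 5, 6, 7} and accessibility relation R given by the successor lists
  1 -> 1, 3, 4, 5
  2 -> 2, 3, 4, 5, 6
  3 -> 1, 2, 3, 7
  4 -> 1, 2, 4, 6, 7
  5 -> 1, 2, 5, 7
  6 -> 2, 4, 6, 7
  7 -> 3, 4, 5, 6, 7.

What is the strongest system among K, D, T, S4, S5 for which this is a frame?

T

Serial (axiom D): yes — every world has a successor (e.g. 1 R 1).
Reflexive (axiom T): yes — every world is R-related to itself.
Transitive (axiom 4): no — 1 R 3 and 3 R 2, but not 1 R 2.
Euclidean (axiom 5): no — 1 R 3 and 1 R 4, but not 3 R 4.
So F validates K, D, T; S4 would additionally require R to be transitive. The strongest is T.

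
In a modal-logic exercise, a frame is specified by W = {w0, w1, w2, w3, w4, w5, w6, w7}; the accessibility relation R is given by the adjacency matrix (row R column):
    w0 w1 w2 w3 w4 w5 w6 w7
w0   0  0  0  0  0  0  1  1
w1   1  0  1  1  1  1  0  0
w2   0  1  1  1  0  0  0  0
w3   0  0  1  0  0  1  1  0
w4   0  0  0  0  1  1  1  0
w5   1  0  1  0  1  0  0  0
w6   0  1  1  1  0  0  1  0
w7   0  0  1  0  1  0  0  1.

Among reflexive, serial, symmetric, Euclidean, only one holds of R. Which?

Reflexive: no — w0 is not related to itself.
Serial: yes — every world has a successor (e.g. w0 R w6).
Symmetric: no — w0 R w6 but not w6 R w0.
Euclidean: no — w0 R w6 and w0 R w7, but not w6 R w7.
Only serial holds.

serial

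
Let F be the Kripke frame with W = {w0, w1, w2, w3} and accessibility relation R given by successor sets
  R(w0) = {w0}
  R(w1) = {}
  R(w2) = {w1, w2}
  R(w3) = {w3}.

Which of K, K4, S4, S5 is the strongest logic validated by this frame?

Transitive (axiom 4): yes — every two-step R-path is closed by a direct edge.
Reflexive (axiom T): no — w1 is not related to itself.
Euclidean (axiom 5): no — w2 R w1 and w2 R w1, but not w1 R w1.
So F validates K, K4; S4 would additionally require R to be reflexive. The strongest is K4.

K4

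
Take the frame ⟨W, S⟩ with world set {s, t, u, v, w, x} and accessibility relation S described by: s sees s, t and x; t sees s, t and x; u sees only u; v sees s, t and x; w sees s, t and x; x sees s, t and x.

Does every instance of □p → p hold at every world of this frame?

No

The schema T characterises exactly the reflexive frames.
Reflexive: no — v is not related to itself.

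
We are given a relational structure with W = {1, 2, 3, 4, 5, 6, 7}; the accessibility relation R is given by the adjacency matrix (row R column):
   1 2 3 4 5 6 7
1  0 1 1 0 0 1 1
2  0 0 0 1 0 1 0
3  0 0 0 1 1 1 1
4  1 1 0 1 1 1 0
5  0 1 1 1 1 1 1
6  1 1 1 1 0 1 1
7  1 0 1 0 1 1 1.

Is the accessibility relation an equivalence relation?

No

Reflexive: no — 1 is not related to itself.
Symmetric: no — 1 R 2 but not 2 R 1.
Transitive: no — 1 R 2 and 2 R 4, but not 1 R 4.
So R is not an equivalence relation.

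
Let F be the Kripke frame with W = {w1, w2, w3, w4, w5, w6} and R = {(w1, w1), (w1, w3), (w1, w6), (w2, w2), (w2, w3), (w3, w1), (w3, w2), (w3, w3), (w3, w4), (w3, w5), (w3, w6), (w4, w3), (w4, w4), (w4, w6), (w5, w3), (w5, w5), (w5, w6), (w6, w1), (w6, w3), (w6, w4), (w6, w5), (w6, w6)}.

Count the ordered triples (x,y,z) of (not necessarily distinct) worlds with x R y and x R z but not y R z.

Enumerating: (w3,w1,w2), (w3,w1,w4), (w3,w1,w5), (w3,w2,w1), (w3,w2,w4), (w3,w2,w5), (w3,w2,w6), (w3,w4,w1), (w3,w4,w2), (w3,w4,w5), (w3,w5,w1), (w3,w5,w2), … and 8 more.
Total: 20.

20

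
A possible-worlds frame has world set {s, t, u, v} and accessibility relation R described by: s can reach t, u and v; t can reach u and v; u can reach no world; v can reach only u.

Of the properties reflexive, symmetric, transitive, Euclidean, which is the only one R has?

Reflexive: no — s is not related to itself.
Symmetric: no — s R t but not t R s.
Transitive: yes — every two-step R-path is closed by a direct edge.
Euclidean: no — s R u and s R t, but not u R t.
Only transitive holds.

transitive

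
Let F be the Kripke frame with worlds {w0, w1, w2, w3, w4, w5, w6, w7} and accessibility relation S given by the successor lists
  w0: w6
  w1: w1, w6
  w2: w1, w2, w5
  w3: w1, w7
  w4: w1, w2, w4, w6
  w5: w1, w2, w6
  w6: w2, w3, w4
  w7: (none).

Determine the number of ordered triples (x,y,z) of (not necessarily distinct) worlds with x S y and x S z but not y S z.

25

Enumerating: (w0,w6,w6), (w1,w6,w1), (w1,w6,w6), (w2,w1,w2), (w2,w1,w5), (w2,w5,w5), (w3,w1,w7), (w3,w7,w1), (w3,w7,w7), (w4,w1,w2), (w4,w1,w4), (w4,w2,w4), … and 13 more.
Total: 25.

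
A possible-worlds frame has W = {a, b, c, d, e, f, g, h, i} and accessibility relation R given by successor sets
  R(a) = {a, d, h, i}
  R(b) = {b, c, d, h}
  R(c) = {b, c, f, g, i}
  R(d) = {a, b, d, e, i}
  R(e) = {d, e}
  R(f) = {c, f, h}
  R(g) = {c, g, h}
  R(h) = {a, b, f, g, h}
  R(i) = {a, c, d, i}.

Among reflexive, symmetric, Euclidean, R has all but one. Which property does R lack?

Euclidean

Reflexive: yes — every world is R-related to itself.
Symmetric: yes — every pair in R has its reverse in R.
Euclidean: no — a R d and a R h, but not d R h.
Only Euclidean fails.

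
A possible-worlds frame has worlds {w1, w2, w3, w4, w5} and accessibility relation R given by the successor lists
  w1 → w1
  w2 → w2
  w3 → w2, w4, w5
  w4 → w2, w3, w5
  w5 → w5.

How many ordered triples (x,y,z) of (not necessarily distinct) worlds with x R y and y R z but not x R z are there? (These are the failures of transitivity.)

2

Enumerating: (w3,w4,w3), (w4,w3,w4).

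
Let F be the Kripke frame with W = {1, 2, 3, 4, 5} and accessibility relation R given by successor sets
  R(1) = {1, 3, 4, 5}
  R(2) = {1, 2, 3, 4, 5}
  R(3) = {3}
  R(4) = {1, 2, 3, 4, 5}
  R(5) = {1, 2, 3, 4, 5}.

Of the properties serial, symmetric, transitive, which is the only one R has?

Serial: yes — every world has a successor (e.g. 1 R 1).
Symmetric: no — 1 R 3 but not 3 R 1.
Transitive: no — 1 R 4 and 4 R 2, but not 1 R 2.
Only serial holds.

serial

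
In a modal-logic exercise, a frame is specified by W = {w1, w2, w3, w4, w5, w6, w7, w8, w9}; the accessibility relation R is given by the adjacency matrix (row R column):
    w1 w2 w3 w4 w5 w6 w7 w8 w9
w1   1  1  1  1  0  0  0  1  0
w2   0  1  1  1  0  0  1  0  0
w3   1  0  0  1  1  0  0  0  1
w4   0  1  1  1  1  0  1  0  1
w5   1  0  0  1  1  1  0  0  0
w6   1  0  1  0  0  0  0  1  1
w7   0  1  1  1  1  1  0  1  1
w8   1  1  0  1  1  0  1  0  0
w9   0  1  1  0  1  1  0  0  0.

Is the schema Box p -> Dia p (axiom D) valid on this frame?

The schema D characterises exactly the serial frames.
Serial: yes — every world has a successor (e.g. w1 R w1).

Yes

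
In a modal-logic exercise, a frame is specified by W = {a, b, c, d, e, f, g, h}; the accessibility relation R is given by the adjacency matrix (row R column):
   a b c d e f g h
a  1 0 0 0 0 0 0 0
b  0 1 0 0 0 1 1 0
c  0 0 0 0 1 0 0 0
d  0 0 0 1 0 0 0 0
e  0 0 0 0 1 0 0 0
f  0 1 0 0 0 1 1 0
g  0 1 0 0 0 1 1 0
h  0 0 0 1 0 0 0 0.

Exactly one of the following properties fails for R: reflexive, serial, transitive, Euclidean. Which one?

Reflexive: no — c is not related to itself.
Serial: yes — every world has a successor (e.g. a R a).
Transitive: yes — every two-step R-path is closed by a direct edge.
Euclidean: yes — any two successors of a common world are R-related.
Only reflexive fails.

reflexive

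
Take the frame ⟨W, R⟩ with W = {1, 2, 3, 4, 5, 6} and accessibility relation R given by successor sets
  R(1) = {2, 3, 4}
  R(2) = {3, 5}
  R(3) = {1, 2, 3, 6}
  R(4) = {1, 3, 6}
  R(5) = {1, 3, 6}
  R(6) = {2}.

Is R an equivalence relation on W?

Reflexive: no — 1 is not related to itself.
Symmetric: no — 1 R 2 but not 2 R 1.
Transitive: no — 1 R 2 and 2 R 5, but not 1 R 5.
So R is not an equivalence relation.

No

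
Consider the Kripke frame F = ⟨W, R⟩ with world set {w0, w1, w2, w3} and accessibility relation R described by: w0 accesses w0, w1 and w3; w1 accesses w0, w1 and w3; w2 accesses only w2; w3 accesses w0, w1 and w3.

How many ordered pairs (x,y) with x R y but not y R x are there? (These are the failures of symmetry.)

0

R is symmetric; there are no such tuples.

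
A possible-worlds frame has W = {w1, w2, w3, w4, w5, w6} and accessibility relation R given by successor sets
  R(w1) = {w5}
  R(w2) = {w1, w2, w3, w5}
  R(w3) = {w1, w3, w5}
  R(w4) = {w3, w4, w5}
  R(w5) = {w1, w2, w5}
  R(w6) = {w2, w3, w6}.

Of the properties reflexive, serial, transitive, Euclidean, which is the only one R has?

Reflexive: no — w1 is not related to itself.
Serial: yes — every world has a successor (e.g. w1 R w5).
Transitive: no — w1 R w5 and w5 R w2, but not w1 R w2.
Euclidean: no — w2 R w1 and w2 R w3, but not w1 R w3.
Only serial holds.

serial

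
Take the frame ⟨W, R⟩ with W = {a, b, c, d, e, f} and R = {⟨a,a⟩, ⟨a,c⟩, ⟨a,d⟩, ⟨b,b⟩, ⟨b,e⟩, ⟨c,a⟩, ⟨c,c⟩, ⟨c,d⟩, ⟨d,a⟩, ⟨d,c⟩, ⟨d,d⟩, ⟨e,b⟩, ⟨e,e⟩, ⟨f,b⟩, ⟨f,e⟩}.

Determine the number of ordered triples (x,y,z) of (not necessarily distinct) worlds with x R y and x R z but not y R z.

R is Euclidean; there are no such tuples.

0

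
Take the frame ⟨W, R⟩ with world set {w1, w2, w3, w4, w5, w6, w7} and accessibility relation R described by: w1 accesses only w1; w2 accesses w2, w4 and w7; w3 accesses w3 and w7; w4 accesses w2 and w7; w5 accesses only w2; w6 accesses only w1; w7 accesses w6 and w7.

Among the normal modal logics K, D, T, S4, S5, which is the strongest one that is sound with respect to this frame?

D

Serial (axiom D): yes — every world has a successor (e.g. w1 R w1).
Reflexive (axiom T): no — w4 is not related to itself.
Transitive (axiom 4): no — w2 R w7 and w7 R w6, but not w2 R w6.
Euclidean (axiom 5): no — w2 R w7 and w2 R w4, but not w7 R w4.
So F validates K, D; T would additionally require R to be reflexive. The strongest is D.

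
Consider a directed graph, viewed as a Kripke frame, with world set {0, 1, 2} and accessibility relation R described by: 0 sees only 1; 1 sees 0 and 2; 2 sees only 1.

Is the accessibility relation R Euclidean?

Euclidean: no — 1 R 0 and 1 R 2, but not 0 R 2.

No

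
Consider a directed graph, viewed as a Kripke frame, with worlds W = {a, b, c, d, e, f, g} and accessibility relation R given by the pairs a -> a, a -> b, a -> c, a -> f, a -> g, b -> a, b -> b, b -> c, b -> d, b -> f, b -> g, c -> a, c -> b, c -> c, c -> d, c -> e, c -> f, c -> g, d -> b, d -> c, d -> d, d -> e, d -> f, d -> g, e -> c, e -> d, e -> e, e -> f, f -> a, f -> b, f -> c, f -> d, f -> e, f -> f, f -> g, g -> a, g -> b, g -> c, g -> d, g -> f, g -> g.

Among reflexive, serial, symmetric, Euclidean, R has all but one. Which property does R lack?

Reflexive: yes — every world is R-related to itself.
Serial: yes — every world has a successor (e.g. a R a).
Symmetric: yes — every pair in R has its reverse in R.
Euclidean: no — b R a and b R d, but not a R d.
Only Euclidean fails.

Euclidean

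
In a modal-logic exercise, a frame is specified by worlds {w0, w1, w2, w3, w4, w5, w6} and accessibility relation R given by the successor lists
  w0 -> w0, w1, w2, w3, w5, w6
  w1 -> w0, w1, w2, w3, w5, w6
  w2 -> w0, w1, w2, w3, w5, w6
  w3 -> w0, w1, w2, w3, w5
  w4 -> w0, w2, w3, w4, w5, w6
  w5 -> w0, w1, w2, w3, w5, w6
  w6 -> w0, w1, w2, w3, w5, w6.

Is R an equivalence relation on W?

No

Reflexive: yes — every world is R-related to itself.
Symmetric: no — w4 R w0 but not w0 R w4.
Transitive: no — w3 R w0 and w0 R w6, but not w3 R w6.
So R is not an equivalence relation.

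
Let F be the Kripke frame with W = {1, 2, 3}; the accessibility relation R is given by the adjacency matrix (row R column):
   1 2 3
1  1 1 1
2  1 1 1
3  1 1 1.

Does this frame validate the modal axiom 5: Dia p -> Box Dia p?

Yes

The schema 5 characterises exactly the Euclidean frames.
Euclidean: yes — any two successors of a common world are R-related.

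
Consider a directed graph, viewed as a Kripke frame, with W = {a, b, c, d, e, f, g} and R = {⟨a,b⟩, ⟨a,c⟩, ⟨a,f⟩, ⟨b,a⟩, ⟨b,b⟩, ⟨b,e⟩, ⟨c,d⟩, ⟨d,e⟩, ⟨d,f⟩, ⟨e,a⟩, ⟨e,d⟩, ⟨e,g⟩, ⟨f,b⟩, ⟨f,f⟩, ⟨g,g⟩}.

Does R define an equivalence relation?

Reflexive: no — a is not related to itself.
Symmetric: no — a R c but not c R a.
Transitive: no — a R b and b R e, but not a R e.
So R is not an equivalence relation.

No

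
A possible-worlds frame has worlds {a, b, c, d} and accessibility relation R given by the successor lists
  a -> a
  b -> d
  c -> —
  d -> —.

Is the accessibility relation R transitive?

Yes

Transitive: yes — every two-step R-path is closed by a direct edge.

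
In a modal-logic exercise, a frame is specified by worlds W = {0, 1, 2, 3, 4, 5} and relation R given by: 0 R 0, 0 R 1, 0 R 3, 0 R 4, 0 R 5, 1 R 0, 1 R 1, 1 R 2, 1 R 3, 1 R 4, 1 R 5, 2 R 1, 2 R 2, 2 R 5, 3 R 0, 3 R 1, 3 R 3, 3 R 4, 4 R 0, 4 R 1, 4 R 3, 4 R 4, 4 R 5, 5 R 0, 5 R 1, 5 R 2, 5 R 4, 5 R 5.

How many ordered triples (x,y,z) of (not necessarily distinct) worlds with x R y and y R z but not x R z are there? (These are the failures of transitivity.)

16

Enumerating: (0,1,2), (0,5,2), (2,1,0), (2,1,3), (2,1,4), (2,5,0), (2,5,4), (3,0,5), (3,1,2), (3,1,5), (3,4,5), (4,1,2), (4,5,2), (5,0,3), (5,1,3), (5,4,3).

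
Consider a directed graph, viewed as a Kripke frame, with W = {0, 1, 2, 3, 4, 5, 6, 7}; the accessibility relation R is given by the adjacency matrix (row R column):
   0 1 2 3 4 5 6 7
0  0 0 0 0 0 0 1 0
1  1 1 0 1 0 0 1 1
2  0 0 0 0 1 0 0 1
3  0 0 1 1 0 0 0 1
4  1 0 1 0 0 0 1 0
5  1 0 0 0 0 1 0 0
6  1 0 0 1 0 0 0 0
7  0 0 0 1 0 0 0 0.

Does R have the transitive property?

Transitive: no — 0 R 6 and 6 R 3, but not 0 R 3.

No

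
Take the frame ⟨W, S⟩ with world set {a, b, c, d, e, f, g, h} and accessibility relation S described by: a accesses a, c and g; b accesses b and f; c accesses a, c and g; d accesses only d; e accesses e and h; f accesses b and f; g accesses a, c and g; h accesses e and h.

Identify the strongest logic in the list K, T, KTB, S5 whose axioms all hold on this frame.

Reflexive (axiom T): yes — every world is S-related to itself.
Symmetric (axiom B): yes — every pair in S has its reverse in S.
Euclidean (axiom 5): yes — any two successors of a common world are S-related.
So F validates K, T, KTB, S5. The strongest is S5.

S5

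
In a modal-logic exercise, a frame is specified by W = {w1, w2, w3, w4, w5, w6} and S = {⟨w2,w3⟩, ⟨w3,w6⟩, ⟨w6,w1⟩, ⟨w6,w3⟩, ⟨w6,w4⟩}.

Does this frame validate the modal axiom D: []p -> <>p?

No

Axiom D corresponds to the accessibility relation being serial.
Serial: no — w1 has no S-successor.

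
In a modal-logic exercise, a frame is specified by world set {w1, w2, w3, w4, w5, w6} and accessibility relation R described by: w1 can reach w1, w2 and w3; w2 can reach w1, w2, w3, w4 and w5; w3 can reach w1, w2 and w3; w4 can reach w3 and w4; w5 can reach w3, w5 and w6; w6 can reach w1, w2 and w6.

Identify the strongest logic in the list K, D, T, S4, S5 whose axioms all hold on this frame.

T

Serial (axiom D): yes — every world has a successor (e.g. w1 R w1).
Reflexive (axiom T): yes — every world is R-related to itself.
Transitive (axiom 4): no — w1 R w2 and w2 R w4, but not w1 R w4.
Euclidean (axiom 5): no — w2 R w1 and w2 R w4, but not w1 R w4.
So F validates K, D, T; S4 would additionally require R to be transitive. The strongest is T.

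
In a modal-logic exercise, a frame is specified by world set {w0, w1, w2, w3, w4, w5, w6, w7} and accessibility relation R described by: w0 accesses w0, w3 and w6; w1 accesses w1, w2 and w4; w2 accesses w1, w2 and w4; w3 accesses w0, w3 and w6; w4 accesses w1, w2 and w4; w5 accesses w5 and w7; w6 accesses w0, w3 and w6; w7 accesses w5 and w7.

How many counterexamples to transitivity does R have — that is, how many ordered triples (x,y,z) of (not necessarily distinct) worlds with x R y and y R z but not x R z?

0

R is transitive; there are no such tuples.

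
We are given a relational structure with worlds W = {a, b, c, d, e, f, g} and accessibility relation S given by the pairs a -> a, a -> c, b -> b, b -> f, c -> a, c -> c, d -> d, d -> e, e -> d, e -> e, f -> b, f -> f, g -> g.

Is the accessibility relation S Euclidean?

Euclidean: yes — any two successors of a common world are S-related.

Yes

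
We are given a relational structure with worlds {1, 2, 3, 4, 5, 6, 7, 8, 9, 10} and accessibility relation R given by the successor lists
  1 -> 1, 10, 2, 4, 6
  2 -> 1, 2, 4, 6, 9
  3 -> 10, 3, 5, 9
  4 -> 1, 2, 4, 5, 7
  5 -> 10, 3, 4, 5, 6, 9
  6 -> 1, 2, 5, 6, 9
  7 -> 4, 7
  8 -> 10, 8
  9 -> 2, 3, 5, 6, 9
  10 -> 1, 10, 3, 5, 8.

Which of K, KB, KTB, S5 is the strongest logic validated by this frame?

KTB

Symmetric (axiom B): yes — every pair in R has its reverse in R.
Reflexive (axiom T): yes — every world is R-related to itself.
Euclidean (axiom 5): no — 1 R 10 and 1 R 2, but not 10 R 2.
So F validates K, KB, KTB; S5 would additionally require R to be Euclidean. The strongest is KTB.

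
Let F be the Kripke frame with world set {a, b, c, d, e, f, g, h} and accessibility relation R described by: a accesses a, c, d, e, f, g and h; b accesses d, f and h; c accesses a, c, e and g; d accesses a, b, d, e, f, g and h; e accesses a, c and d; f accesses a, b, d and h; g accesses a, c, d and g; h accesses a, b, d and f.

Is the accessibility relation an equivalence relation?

Reflexive: no — b is not related to itself.
Symmetric: yes — every pair in R has its reverse in R.
Transitive: no — a R d and d R b, but not a R b.
So R is not an equivalence relation.

No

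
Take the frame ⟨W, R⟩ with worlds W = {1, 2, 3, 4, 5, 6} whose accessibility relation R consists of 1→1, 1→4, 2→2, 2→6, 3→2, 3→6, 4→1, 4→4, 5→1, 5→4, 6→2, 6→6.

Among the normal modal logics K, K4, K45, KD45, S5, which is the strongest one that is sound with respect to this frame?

KD45

Transitive (axiom 4): yes — every two-step R-path is closed by a direct edge.
Euclidean (axiom 5): yes — any two successors of a common world are R-related.
Serial (axiom D): yes — every world has a successor (e.g. 1 R 1).
Reflexive (axiom T): no — 3 is not related to itself.
So F validates K, K4, K45, KD45; S5 would additionally require R to be reflexive. The strongest is KD45.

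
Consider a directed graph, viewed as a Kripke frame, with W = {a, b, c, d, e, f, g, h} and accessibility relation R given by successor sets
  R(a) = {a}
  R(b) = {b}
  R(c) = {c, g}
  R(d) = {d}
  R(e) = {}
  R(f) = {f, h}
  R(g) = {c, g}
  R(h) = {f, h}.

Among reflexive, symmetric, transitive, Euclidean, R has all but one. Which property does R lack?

Reflexive: no — e is not related to itself.
Symmetric: yes — every pair in R has its reverse in R.
Transitive: yes — every two-step R-path is closed by a direct edge.
Euclidean: yes — any two successors of a common world are R-related.
Only reflexive fails.

reflexive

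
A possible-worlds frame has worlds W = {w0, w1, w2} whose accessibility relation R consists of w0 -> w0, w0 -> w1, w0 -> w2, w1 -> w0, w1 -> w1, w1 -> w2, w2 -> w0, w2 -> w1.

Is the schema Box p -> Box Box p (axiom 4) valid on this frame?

By correspondence theory, 4 is valid on a frame iff R is transitive.
Transitive: no — w2 R w0 and w0 R w2, but not w2 R w2.

No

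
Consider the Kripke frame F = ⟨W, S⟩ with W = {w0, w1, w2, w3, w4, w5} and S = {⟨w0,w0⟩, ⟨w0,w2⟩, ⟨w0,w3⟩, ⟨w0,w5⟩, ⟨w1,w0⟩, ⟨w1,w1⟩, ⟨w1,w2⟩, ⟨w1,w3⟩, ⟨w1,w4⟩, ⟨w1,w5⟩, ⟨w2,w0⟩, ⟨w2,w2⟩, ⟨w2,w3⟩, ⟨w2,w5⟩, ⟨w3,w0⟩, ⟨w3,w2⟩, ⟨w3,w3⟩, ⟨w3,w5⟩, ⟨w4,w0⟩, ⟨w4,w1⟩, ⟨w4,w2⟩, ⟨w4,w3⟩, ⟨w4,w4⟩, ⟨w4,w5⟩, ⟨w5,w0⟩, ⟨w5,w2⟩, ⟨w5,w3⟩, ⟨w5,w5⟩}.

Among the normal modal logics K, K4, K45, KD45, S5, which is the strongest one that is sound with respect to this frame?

K4

Transitive (axiom 4): yes — every two-step S-path is closed by a direct edge.
Euclidean (axiom 5): no — w1 S w0 and w1 S w4, but not w0 S w4.
Serial (axiom D): yes — every world has a successor (e.g. w0 S w0).
Reflexive (axiom T): yes — every world is S-related to itself.
So F validates K, K4; K45 would additionally require S to be Euclidean. The strongest is K4.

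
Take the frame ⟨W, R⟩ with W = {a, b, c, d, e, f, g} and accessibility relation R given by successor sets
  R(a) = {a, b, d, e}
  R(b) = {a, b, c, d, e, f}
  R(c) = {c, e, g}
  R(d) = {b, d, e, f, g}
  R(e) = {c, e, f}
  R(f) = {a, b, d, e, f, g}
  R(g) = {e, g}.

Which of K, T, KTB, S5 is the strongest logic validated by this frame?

Reflexive (axiom T): yes — every world is R-related to itself.
Symmetric (axiom B): no — a R d but not d R a.
Euclidean (axiom 5): no — a R e and a R b, but not e R b.
So F validates K, T; KTB would additionally require R to be symmetric. The strongest is T.

T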